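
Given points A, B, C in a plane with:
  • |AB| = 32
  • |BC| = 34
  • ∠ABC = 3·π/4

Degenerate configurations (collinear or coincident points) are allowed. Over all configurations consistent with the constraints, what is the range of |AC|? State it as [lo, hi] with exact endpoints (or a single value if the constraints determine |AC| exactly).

|AC| = 2·√(272·√(2) + 545)  (≈ 60.9809)

|AB| ∈ {32}
|BC| ∈ {34}
|AC| ∈ {2·√(272·√(2) + 545)}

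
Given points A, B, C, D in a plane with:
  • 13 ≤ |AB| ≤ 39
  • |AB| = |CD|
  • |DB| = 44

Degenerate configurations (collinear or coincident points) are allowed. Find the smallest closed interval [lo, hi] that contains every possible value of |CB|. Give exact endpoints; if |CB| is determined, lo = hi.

|CB| ∈ [5, 83]  (≈ [5.0000, 83.0000])

|AB| ∈ [13, 39]
|BD| ∈ {44}
|CD| ∈ [13, 39]
|AD| ∈ [5, 83]
|BC| ∈ [5, 83]
|AC| ∈ [0, 122]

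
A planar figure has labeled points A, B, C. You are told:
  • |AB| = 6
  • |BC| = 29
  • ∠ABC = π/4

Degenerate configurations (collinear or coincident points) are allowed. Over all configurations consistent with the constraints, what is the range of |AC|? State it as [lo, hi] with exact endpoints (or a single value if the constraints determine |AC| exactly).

|AB| ∈ {6}
|BC| ∈ {29}
|AC| ∈ {√(877 - 174·√(2))}

|AC| = √(877 - 174·√(2))  (≈ 25.1183)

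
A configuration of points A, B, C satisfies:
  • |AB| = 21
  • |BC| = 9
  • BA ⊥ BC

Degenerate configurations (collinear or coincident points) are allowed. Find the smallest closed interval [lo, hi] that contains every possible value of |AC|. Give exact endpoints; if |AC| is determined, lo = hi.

|AB| ∈ {21}
|BC| ∈ {9}
|AC| ∈ {3·√(58)}

|AC| = 3·√(58)  (≈ 22.8473)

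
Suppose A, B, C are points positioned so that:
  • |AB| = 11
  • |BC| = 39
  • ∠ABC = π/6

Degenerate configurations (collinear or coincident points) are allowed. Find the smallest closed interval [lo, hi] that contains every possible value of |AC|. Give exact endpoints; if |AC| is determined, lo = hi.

|AC| = √(1642 - 429·√(3))  (≈ 29.9825)

|AB| ∈ {11}
|BC| ∈ {39}
|AC| ∈ {√(1642 - 429·√(3))}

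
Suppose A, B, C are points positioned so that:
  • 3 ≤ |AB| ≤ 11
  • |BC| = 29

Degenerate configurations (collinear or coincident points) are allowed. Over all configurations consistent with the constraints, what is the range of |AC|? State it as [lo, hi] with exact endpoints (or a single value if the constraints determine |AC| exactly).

|AB| ∈ [3, 11]
|BC| ∈ {29}
|AC| ∈ [18, 40]

|AC| ∈ [18, 40]  (≈ [18.0000, 40.0000])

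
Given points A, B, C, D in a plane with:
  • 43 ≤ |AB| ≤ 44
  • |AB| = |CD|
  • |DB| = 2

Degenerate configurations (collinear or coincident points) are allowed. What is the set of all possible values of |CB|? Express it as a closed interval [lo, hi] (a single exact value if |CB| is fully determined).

|CB| ∈ [41, 46]  (≈ [41.0000, 46.0000])

|AB| ∈ [43, 44]
|BD| ∈ {2}
|CD| ∈ [43, 44]
|AD| ∈ [41, 46]
|BC| ∈ [41, 46]
|AC| ∈ [0, 90]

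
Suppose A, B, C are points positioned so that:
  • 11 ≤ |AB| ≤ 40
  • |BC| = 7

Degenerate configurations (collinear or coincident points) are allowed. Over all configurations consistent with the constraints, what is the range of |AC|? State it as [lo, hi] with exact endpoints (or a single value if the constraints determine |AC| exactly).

|AC| ∈ [4, 47]  (≈ [4.0000, 47.0000])

|AB| ∈ [11, 40]
|BC| ∈ {7}
|AC| ∈ [4, 47]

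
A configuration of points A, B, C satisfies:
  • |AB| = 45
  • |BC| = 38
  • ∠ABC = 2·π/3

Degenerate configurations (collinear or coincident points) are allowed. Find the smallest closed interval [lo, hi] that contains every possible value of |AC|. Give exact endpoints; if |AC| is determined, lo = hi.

|AC| = √(5179)  (≈ 71.9653)

|AB| ∈ {45}
|BC| ∈ {38}
|AC| ∈ {√(5179)}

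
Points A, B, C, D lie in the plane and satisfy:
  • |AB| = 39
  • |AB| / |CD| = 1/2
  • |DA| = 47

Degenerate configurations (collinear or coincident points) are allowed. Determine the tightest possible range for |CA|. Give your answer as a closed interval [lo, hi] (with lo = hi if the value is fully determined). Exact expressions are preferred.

|AB| ∈ {39}
|AD| ∈ {47}
|CD| ∈ {78}
|BD| ∈ [8, 86]
|AC| ∈ [31, 125]
|BC| ∈ [0, 164]

|CA| ∈ [31, 125]  (≈ [31.0000, 125.0000])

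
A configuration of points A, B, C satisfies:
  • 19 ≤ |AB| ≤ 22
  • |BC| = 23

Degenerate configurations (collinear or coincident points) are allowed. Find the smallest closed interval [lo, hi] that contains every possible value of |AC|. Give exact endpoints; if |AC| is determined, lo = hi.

|AC| ∈ [1, 45]  (≈ [1.0000, 45.0000])

|AB| ∈ [19, 22]
|BC| ∈ {23}
|AC| ∈ [1, 45]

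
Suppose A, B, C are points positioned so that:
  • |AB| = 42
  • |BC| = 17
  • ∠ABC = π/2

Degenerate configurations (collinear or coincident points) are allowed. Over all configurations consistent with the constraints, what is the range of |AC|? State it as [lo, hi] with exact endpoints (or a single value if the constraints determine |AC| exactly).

|AC| = √(2053)  (≈ 45.3100)

|AB| ∈ {42}
|BC| ∈ {17}
|AC| ∈ {√(2053)}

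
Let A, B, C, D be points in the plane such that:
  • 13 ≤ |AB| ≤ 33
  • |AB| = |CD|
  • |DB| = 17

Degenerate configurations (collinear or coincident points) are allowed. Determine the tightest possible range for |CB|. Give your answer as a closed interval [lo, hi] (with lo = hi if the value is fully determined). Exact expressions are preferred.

|CB| ∈ [0, 50]  (≈ [0.0000, 50.0000])

|AB| ∈ [13, 33]
|BD| ∈ {17}
|CD| ∈ [13, 33]
|AD| ∈ [0, 50]
|BC| ∈ [0, 50]
|AC| ∈ [0, 83]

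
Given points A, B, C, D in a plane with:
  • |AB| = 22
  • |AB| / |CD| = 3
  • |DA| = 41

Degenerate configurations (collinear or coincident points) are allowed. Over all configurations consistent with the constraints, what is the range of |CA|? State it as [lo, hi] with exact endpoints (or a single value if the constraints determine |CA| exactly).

|CA| ∈ [101/3, 145/3]  (≈ [33.6667, 48.3333])

|AB| ∈ {22}
|AD| ∈ {41}
|CD| ∈ {22/3}
|BD| ∈ [19, 63]
|AC| ∈ [101/3, 145/3]
|BC| ∈ [35/3, 211/3]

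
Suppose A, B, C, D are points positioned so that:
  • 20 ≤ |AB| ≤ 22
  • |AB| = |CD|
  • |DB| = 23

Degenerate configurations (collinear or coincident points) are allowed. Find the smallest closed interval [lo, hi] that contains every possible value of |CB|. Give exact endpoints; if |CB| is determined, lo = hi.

|CB| ∈ [1, 45]  (≈ [1.0000, 45.0000])

|AB| ∈ [20, 22]
|BD| ∈ {23}
|CD| ∈ [20, 22]
|AD| ∈ [1, 45]
|BC| ∈ [1, 45]
|AC| ∈ [0, 67]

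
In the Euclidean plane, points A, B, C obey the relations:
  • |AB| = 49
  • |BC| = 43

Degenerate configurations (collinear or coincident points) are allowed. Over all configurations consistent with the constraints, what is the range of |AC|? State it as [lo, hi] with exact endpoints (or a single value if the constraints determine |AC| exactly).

|AC| ∈ [6, 92]  (≈ [6.0000, 92.0000])

|AB| ∈ {49}
|BC| ∈ {43}
|AC| ∈ [6, 92]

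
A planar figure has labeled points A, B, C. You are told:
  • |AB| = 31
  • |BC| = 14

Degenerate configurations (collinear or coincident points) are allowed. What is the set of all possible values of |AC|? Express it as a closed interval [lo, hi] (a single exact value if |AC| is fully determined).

|AC| ∈ [17, 45]  (≈ [17.0000, 45.0000])

|AB| ∈ {31}
|BC| ∈ {14}
|AC| ∈ [17, 45]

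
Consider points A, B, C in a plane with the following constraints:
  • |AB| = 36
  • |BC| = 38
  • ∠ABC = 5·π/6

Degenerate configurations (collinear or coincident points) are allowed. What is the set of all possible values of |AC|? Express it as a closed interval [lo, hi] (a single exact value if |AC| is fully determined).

|AB| ∈ {36}
|BC| ∈ {38}
|AC| ∈ {2·√(342·√(3) + 685)}

|AC| = 2·√(342·√(3) + 685)  (≈ 71.4804)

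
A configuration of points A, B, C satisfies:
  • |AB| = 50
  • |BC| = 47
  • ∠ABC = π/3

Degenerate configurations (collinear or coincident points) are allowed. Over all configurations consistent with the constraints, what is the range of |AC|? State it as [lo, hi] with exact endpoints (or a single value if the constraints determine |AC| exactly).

|AC| = √(2359)  (≈ 48.5695)

|AB| ∈ {50}
|BC| ∈ {47}
|AC| ∈ {√(2359)}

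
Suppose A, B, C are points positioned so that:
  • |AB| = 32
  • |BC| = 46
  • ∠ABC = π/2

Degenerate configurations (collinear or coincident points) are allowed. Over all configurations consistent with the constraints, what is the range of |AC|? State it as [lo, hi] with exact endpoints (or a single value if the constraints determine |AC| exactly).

|AC| = 2·√(785)  (≈ 56.0357)

|AB| ∈ {32}
|BC| ∈ {46}
|AC| ∈ {2·√(785)}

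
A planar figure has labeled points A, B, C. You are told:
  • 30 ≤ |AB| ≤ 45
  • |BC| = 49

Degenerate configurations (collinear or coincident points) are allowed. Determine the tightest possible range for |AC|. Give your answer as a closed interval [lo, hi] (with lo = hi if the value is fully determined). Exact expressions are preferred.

|AC| ∈ [4, 94]  (≈ [4.0000, 94.0000])

|AB| ∈ [30, 45]
|BC| ∈ {49}
|AC| ∈ [4, 94]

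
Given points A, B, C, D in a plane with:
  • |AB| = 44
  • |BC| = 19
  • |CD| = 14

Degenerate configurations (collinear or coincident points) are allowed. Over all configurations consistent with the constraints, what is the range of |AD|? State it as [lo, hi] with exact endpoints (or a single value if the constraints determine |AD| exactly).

|AD| ∈ [11, 77]  (≈ [11.0000, 77.0000])

|AB| ∈ {44}
|BC| ∈ {19}
|CD| ∈ {14}
|AC| ∈ [25, 63]
|BD| ∈ [5, 33]
|AD| ∈ [11, 77]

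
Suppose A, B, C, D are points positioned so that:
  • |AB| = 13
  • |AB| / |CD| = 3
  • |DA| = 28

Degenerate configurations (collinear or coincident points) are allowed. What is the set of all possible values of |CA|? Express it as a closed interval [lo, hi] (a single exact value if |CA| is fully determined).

|CA| ∈ [71/3, 97/3]  (≈ [23.6667, 32.3333])

|AB| ∈ {13}
|AD| ∈ {28}
|CD| ∈ {13/3}
|BD| ∈ [15, 41]
|AC| ∈ [71/3, 97/3]
|BC| ∈ [32/3, 136/3]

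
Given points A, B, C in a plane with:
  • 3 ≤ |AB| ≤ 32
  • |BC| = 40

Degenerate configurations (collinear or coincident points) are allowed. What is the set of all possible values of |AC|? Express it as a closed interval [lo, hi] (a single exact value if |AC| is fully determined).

|AC| ∈ [8, 72]  (≈ [8.0000, 72.0000])

|AB| ∈ [3, 32]
|BC| ∈ {40}
|AC| ∈ [8, 72]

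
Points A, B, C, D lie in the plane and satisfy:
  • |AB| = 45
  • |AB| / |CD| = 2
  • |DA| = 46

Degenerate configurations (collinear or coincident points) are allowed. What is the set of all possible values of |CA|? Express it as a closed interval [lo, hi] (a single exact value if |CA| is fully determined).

|CA| ∈ [47/2, 137/2]  (≈ [23.5000, 68.5000])

|AB| ∈ {45}
|AD| ∈ {46}
|CD| ∈ {45/2}
|BD| ∈ [1, 91]
|AC| ∈ [47/2, 137/2]
|BC| ∈ [0, 227/2]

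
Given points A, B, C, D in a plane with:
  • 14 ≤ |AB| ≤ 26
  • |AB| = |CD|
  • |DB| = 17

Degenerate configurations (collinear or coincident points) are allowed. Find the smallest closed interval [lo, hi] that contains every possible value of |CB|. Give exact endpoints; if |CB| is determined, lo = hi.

|CB| ∈ [0, 43]  (≈ [0.0000, 43.0000])

|AB| ∈ [14, 26]
|BD| ∈ {17}
|CD| ∈ [14, 26]
|AD| ∈ [0, 43]
|BC| ∈ [0, 43]
|AC| ∈ [0, 69]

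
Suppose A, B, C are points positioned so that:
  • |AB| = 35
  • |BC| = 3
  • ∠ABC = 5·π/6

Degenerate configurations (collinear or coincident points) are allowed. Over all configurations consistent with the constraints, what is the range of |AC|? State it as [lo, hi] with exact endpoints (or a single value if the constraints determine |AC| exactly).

|AC| = √(105·√(3) + 1234)  (≈ 37.6280)

|AB| ∈ {35}
|BC| ∈ {3}
|AC| ∈ {√(105·√(3) + 1234)}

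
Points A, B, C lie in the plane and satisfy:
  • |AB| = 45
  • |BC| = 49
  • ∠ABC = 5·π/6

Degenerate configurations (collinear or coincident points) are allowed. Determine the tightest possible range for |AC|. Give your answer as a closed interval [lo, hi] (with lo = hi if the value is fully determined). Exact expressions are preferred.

|AC| = √(2205·√(3) + 4426)  (≈ 90.8029)

|AB| ∈ {45}
|BC| ∈ {49}
|AC| ∈ {√(2205·√(3) + 4426)}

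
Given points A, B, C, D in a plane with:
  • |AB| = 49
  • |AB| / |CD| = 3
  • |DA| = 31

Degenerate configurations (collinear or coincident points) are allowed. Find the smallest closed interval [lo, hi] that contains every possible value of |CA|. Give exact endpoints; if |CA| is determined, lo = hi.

|CA| ∈ [44/3, 142/3]  (≈ [14.6667, 47.3333])

|AB| ∈ {49}
|AD| ∈ {31}
|CD| ∈ {49/3}
|BD| ∈ [18, 80]
|AC| ∈ [44/3, 142/3]
|BC| ∈ [5/3, 289/3]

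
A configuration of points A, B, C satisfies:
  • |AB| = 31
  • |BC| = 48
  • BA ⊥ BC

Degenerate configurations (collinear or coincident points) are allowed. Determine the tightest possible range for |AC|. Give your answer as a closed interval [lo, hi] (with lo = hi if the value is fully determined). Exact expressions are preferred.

|AC| = √(3265)  (≈ 57.1402)

|AB| ∈ {31}
|BC| ∈ {48}
|AC| ∈ {√(3265)}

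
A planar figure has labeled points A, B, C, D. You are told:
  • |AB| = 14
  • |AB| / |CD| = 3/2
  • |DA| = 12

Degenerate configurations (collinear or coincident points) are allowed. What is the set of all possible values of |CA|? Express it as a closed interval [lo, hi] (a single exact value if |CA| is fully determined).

|AB| ∈ {14}
|AD| ∈ {12}
|CD| ∈ {28/3}
|BD| ∈ [2, 26]
|AC| ∈ [8/3, 64/3]
|BC| ∈ [0, 106/3]

|CA| ∈ [8/3, 64/3]  (≈ [2.6667, 21.3333])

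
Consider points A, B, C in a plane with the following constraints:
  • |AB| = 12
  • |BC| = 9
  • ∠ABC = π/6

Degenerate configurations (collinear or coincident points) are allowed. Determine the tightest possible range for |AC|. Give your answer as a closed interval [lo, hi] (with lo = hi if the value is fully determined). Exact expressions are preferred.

|AB| ∈ {12}
|BC| ∈ {9}
|AC| ∈ {3·√(25 - 12·√(3))}

|AC| = 3·√(25 - 12·√(3))  (≈ 6.1594)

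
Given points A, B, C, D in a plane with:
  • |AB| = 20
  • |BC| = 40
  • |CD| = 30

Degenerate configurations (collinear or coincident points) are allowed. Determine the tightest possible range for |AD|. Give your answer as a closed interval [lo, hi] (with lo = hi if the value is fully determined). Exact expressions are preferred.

|AD| ∈ [0, 90]  (≈ [0.0000, 90.0000])

|AB| ∈ {20}
|BC| ∈ {40}
|CD| ∈ {30}
|AC| ∈ [20, 60]
|BD| ∈ [10, 70]
|AD| ∈ [0, 90]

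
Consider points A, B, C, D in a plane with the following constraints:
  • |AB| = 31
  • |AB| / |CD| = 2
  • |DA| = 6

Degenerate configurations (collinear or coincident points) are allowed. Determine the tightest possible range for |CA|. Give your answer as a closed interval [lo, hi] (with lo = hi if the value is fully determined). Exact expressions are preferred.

|AB| ∈ {31}
|AD| ∈ {6}
|CD| ∈ {31/2}
|BD| ∈ [25, 37]
|AC| ∈ [19/2, 43/2]
|BC| ∈ [19/2, 105/2]

|CA| ∈ [19/2, 43/2]  (≈ [9.5000, 21.5000])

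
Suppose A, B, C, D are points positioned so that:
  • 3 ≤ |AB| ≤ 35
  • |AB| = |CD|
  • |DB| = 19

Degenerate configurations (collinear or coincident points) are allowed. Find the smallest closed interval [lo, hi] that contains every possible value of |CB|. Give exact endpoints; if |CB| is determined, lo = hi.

|AB| ∈ [3, 35]
|BD| ∈ {19}
|CD| ∈ [3, 35]
|AD| ∈ [0, 54]
|BC| ∈ [0, 54]
|AC| ∈ [0, 89]

|CB| ∈ [0, 54]  (≈ [0.0000, 54.0000])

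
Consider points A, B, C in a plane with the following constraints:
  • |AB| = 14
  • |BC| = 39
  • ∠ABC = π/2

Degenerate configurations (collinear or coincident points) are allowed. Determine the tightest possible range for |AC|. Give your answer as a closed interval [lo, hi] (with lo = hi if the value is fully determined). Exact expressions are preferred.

|AB| ∈ {14}
|BC| ∈ {39}
|AC| ∈ {√(1717)}

|AC| = √(1717)  (≈ 41.4367)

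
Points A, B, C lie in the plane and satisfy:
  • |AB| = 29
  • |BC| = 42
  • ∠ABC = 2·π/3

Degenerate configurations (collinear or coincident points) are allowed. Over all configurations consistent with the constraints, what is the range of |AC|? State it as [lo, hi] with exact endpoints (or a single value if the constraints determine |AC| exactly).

|AC| = √(3823)  (≈ 61.8304)

|AB| ∈ {29}
|BC| ∈ {42}
|AC| ∈ {√(3823)}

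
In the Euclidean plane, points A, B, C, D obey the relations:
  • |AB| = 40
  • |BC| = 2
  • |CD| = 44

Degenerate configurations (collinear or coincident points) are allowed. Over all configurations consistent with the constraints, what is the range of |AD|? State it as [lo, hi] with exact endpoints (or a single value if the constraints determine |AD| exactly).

|AB| ∈ {40}
|BC| ∈ {2}
|CD| ∈ {44}
|AC| ∈ [38, 42]
|BD| ∈ [42, 46]
|AD| ∈ [2, 86]

|AD| ∈ [2, 86]  (≈ [2.0000, 86.0000])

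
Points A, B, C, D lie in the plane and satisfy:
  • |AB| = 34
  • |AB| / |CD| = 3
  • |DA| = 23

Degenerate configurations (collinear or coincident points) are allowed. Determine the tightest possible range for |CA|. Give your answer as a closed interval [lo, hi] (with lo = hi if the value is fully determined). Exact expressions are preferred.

|AB| ∈ {34}
|AD| ∈ {23}
|CD| ∈ {34/3}
|BD| ∈ [11, 57]
|AC| ∈ [35/3, 103/3]
|BC| ∈ [0, 205/3]

|CA| ∈ [35/3, 103/3]  (≈ [11.6667, 34.3333])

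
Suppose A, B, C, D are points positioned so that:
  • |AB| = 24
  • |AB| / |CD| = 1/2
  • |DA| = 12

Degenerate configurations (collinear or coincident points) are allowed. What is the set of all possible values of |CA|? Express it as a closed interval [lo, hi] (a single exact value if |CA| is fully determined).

|CA| ∈ [36, 60]  (≈ [36.0000, 60.0000])

|AB| ∈ {24}
|AD| ∈ {12}
|CD| ∈ {48}
|BD| ∈ [12, 36]
|AC| ∈ [36, 60]
|BC| ∈ [12, 84]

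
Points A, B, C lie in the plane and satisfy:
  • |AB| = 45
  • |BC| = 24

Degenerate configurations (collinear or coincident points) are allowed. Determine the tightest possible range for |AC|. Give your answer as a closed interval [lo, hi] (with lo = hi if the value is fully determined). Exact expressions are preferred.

|AC| ∈ [21, 69]  (≈ [21.0000, 69.0000])

|AB| ∈ {45}
|BC| ∈ {24}
|AC| ∈ [21, 69]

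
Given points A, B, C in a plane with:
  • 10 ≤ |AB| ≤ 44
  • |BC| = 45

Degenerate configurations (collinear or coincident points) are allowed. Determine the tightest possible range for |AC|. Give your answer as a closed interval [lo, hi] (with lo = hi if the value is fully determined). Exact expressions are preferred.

|AB| ∈ [10, 44]
|BC| ∈ {45}
|AC| ∈ [1, 89]

|AC| ∈ [1, 89]  (≈ [1.0000, 89.0000])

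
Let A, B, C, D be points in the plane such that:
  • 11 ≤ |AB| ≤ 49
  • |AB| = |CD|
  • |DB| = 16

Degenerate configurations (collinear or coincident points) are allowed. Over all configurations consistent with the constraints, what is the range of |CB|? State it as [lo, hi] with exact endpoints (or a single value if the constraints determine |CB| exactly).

|AB| ∈ [11, 49]
|BD| ∈ {16}
|CD| ∈ [11, 49]
|AD| ∈ [0, 65]
|BC| ∈ [0, 65]
|AC| ∈ [0, 114]

|CB| ∈ [0, 65]  (≈ [0.0000, 65.0000])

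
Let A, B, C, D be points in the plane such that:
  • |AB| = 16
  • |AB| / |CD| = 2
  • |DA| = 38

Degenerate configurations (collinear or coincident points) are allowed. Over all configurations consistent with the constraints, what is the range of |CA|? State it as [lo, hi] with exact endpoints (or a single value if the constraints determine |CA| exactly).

|CA| ∈ [30, 46]  (≈ [30.0000, 46.0000])

|AB| ∈ {16}
|AD| ∈ {38}
|CD| ∈ {8}
|BD| ∈ [22, 54]
|AC| ∈ [30, 46]
|BC| ∈ [14, 62]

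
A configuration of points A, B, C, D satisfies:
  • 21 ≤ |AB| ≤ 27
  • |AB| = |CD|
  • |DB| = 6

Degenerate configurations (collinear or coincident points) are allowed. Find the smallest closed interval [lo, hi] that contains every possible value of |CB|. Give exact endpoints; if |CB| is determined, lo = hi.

|AB| ∈ [21, 27]
|BD| ∈ {6}
|CD| ∈ [21, 27]
|AD| ∈ [15, 33]
|BC| ∈ [15, 33]
|AC| ∈ [0, 60]

|CB| ∈ [15, 33]  (≈ [15.0000, 33.0000])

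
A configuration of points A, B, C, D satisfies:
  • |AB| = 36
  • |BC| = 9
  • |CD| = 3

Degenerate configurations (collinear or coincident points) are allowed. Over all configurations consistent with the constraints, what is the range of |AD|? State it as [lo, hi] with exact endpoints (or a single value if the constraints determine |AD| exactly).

|AB| ∈ {36}
|BC| ∈ {9}
|CD| ∈ {3}
|AC| ∈ [27, 45]
|BD| ∈ [6, 12]
|AD| ∈ [24, 48]

|AD| ∈ [24, 48]  (≈ [24.0000, 48.0000])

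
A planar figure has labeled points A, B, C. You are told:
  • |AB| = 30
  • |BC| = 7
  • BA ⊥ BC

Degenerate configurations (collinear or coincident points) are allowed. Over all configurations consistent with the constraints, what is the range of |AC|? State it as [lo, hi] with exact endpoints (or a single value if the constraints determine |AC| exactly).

|AB| ∈ {30}
|BC| ∈ {7}
|AC| ∈ {√(949)}

|AC| = √(949)  (≈ 30.8058)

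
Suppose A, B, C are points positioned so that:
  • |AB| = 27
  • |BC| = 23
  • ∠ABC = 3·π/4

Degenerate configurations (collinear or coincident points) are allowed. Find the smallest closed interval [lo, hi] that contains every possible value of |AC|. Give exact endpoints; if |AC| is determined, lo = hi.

|AB| ∈ {27}
|BC| ∈ {23}
|AC| ∈ {√(621·√(2) + 1258)}

|AC| = √(621·√(2) + 1258)  (≈ 46.2193)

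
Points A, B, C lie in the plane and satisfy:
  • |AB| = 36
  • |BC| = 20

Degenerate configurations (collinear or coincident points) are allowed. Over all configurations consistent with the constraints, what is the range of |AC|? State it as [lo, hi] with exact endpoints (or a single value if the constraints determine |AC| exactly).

|AB| ∈ {36}
|BC| ∈ {20}
|AC| ∈ [16, 56]

|AC| ∈ [16, 56]  (≈ [16.0000, 56.0000])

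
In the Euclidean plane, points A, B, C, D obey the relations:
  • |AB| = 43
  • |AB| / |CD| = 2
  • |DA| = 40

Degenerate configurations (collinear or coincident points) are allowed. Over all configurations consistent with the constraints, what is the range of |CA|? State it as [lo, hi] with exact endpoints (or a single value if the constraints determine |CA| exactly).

|CA| ∈ [37/2, 123/2]  (≈ [18.5000, 61.5000])

|AB| ∈ {43}
|AD| ∈ {40}
|CD| ∈ {43/2}
|BD| ∈ [3, 83]
|AC| ∈ [37/2, 123/2]
|BC| ∈ [0, 209/2]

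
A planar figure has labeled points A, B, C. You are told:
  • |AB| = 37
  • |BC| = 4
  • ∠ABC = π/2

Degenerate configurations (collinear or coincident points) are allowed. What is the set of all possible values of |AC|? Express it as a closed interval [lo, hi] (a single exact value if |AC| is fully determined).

|AC| = √(1385)  (≈ 37.2156)

|AB| ∈ {37}
|BC| ∈ {4}
|AC| ∈ {√(1385)}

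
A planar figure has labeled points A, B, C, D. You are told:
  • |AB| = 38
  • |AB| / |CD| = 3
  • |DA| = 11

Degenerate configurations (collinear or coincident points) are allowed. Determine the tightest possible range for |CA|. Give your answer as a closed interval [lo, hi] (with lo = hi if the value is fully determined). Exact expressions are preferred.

|CA| ∈ [5/3, 71/3]  (≈ [1.6667, 23.6667])

|AB| ∈ {38}
|AD| ∈ {11}
|CD| ∈ {38/3}
|BD| ∈ [27, 49]
|AC| ∈ [5/3, 71/3]
|BC| ∈ [43/3, 185/3]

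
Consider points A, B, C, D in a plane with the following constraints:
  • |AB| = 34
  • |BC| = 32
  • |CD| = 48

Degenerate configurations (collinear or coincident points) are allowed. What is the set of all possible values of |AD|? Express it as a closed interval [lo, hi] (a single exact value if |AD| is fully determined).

|AD| ∈ [0, 114]  (≈ [0.0000, 114.0000])

|AB| ∈ {34}
|BC| ∈ {32}
|CD| ∈ {48}
|AC| ∈ [2, 66]
|BD| ∈ [16, 80]
|AD| ∈ [0, 114]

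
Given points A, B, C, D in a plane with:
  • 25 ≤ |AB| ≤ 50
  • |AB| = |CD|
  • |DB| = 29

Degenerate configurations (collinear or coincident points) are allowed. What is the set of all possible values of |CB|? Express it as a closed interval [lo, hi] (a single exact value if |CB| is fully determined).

|AB| ∈ [25, 50]
|BD| ∈ {29}
|CD| ∈ [25, 50]
|AD| ∈ [0, 79]
|BC| ∈ [0, 79]
|AC| ∈ [0, 129]

|CB| ∈ [0, 79]  (≈ [0.0000, 79.0000])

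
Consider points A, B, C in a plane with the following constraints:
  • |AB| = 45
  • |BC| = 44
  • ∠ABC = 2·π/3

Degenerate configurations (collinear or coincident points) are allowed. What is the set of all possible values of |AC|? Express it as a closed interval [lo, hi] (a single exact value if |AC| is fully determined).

|AC| = √(5941)  (≈ 77.0779)

|AB| ∈ {45}
|BC| ∈ {44}
|AC| ∈ {√(5941)}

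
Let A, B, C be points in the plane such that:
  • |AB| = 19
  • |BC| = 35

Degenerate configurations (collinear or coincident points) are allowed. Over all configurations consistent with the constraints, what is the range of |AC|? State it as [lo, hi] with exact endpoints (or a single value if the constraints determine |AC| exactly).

|AB| ∈ {19}
|BC| ∈ {35}
|AC| ∈ [16, 54]

|AC| ∈ [16, 54]  (≈ [16.0000, 54.0000])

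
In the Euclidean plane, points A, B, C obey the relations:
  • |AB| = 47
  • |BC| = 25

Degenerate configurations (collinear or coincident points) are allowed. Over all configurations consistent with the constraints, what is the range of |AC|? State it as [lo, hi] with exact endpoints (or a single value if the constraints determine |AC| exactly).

|AC| ∈ [22, 72]  (≈ [22.0000, 72.0000])

|AB| ∈ {47}
|BC| ∈ {25}
|AC| ∈ [22, 72]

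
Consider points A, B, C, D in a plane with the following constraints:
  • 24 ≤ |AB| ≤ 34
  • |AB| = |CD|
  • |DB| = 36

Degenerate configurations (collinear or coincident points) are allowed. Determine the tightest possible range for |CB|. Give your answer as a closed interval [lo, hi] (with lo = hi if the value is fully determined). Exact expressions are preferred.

|CB| ∈ [2, 70]  (≈ [2.0000, 70.0000])

|AB| ∈ [24, 34]
|BD| ∈ {36}
|CD| ∈ [24, 34]
|AD| ∈ [2, 70]
|BC| ∈ [2, 70]
|AC| ∈ [0, 104]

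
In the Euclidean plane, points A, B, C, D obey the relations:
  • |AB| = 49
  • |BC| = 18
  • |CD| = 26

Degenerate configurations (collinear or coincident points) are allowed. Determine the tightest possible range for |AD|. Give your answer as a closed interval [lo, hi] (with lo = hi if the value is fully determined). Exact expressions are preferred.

|AB| ∈ {49}
|BC| ∈ {18}
|CD| ∈ {26}
|AC| ∈ [31, 67]
|BD| ∈ [8, 44]
|AD| ∈ [5, 93]

|AD| ∈ [5, 93]  (≈ [5.0000, 93.0000])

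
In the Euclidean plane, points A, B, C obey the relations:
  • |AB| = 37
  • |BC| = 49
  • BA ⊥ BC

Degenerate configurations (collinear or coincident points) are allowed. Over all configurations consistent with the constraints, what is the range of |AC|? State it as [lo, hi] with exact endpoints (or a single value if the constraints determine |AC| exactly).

|AC| = √(3770)  (≈ 61.4003)

|AB| ∈ {37}
|BC| ∈ {49}
|AC| ∈ {√(3770)}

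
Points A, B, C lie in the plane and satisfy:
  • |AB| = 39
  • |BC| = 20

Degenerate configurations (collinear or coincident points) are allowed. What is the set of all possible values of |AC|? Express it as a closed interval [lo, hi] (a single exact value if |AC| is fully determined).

|AC| ∈ [19, 59]  (≈ [19.0000, 59.0000])

|AB| ∈ {39}
|BC| ∈ {20}
|AC| ∈ [19, 59]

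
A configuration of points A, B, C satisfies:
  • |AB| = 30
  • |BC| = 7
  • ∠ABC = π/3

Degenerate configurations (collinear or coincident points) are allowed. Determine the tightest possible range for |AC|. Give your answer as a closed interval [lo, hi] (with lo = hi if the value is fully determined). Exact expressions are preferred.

|AC| = √(739)  (≈ 27.1846)

|AB| ∈ {30}
|BC| ∈ {7}
|AC| ∈ {√(739)}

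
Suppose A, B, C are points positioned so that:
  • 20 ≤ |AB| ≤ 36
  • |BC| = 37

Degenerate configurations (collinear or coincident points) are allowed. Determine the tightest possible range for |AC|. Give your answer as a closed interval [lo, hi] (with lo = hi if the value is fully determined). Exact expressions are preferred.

|AC| ∈ [1, 73]  (≈ [1.0000, 73.0000])

|AB| ∈ [20, 36]
|BC| ∈ {37}
|AC| ∈ [1, 73]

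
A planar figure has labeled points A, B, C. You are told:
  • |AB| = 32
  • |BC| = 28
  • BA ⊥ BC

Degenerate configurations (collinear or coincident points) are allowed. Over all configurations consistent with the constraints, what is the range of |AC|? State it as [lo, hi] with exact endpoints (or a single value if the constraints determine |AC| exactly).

|AB| ∈ {32}
|BC| ∈ {28}
|AC| ∈ {4·√(113)}

|AC| = 4·√(113)  (≈ 42.5206)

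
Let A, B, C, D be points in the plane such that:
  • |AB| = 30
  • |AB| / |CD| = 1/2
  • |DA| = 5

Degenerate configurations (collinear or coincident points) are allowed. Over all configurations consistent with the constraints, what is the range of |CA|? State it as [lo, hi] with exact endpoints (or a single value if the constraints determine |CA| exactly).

|AB| ∈ {30}
|AD| ∈ {5}
|CD| ∈ {60}
|BD| ∈ [25, 35]
|AC| ∈ [55, 65]
|BC| ∈ [25, 95]

|CA| ∈ [55, 65]  (≈ [55.0000, 65.0000])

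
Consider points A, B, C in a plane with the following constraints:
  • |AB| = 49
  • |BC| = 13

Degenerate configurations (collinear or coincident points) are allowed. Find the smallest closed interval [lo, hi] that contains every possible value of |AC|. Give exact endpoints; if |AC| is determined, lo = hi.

|AC| ∈ [36, 62]  (≈ [36.0000, 62.0000])

|AB| ∈ {49}
|BC| ∈ {13}
|AC| ∈ [36, 62]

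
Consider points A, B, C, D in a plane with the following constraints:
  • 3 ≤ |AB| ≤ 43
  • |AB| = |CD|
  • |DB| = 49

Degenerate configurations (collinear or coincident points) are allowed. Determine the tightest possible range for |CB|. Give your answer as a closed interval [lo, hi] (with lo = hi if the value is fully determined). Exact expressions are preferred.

|CB| ∈ [6, 92]  (≈ [6.0000, 92.0000])

|AB| ∈ [3, 43]
|BD| ∈ {49}
|CD| ∈ [3, 43]
|AD| ∈ [6, 92]
|BC| ∈ [6, 92]
|AC| ∈ [0, 135]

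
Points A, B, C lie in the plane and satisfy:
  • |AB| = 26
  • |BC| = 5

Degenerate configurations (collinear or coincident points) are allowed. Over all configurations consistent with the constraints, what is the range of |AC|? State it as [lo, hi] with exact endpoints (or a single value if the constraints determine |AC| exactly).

|AB| ∈ {26}
|BC| ∈ {5}
|AC| ∈ [21, 31]

|AC| ∈ [21, 31]  (≈ [21.0000, 31.0000])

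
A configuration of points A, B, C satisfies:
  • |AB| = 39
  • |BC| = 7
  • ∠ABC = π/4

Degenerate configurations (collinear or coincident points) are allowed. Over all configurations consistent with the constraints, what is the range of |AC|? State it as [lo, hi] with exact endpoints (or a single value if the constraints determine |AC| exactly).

|AC| = √(1570 - 273·√(2))  (≈ 34.4081)

|AB| ∈ {39}
|BC| ∈ {7}
|AC| ∈ {√(1570 - 273·√(2))}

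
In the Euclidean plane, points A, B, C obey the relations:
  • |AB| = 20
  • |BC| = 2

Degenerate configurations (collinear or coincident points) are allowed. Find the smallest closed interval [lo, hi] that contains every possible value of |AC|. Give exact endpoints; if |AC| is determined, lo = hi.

|AC| ∈ [18, 22]  (≈ [18.0000, 22.0000])

|AB| ∈ {20}
|BC| ∈ {2}
|AC| ∈ [18, 22]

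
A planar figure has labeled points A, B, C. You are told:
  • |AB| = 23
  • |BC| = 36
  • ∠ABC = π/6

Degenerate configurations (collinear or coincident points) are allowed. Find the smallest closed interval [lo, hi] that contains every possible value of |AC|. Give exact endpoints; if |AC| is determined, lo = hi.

|AB| ∈ {23}
|BC| ∈ {36}
|AC| ∈ {√(1825 - 828·√(3))}

|AC| = √(1825 - 828·√(3))  (≈ 19.7702)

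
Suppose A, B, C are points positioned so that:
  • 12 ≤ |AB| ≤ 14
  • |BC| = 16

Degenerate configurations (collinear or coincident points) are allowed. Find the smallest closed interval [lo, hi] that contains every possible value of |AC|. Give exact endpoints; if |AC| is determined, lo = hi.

|AC| ∈ [2, 30]  (≈ [2.0000, 30.0000])

|AB| ∈ [12, 14]
|BC| ∈ {16}
|AC| ∈ [2, 30]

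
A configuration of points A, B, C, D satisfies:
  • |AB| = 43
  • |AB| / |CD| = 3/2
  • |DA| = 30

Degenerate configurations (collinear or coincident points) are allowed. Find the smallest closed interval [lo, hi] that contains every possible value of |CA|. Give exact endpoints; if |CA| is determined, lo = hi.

|CA| ∈ [4/3, 176/3]  (≈ [1.3333, 58.6667])

|AB| ∈ {43}
|AD| ∈ {30}
|CD| ∈ {86/3}
|BD| ∈ [13, 73]
|AC| ∈ [4/3, 176/3]
|BC| ∈ [0, 305/3]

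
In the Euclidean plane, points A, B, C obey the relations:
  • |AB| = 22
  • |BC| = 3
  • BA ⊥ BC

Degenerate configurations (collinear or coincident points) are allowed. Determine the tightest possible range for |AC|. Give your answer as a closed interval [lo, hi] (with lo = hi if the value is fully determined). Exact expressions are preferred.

|AC| = √(493)  (≈ 22.2036)

|AB| ∈ {22}
|BC| ∈ {3}
|AC| ∈ {√(493)}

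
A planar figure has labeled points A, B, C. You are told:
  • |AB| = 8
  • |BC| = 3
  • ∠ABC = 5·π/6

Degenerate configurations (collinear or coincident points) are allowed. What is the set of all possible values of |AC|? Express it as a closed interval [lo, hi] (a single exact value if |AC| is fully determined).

|AC| = √(24·√(3) + 73)  (≈ 10.7037)

|AB| ∈ {8}
|BC| ∈ {3}
|AC| ∈ {√(24·√(3) + 73)}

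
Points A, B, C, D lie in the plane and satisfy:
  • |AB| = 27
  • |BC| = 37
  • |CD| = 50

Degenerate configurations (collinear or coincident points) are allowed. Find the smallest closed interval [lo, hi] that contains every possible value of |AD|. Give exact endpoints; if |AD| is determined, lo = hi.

|AD| ∈ [0, 114]  (≈ [0.0000, 114.0000])

|AB| ∈ {27}
|BC| ∈ {37}
|CD| ∈ {50}
|AC| ∈ [10, 64]
|BD| ∈ [13, 87]
|AD| ∈ [0, 114]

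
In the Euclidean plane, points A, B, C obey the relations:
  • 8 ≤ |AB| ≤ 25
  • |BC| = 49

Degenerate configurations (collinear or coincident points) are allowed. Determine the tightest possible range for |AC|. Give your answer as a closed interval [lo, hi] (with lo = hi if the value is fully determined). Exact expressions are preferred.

|AB| ∈ [8, 25]
|BC| ∈ {49}
|AC| ∈ [24, 74]

|AC| ∈ [24, 74]  (≈ [24.0000, 74.0000])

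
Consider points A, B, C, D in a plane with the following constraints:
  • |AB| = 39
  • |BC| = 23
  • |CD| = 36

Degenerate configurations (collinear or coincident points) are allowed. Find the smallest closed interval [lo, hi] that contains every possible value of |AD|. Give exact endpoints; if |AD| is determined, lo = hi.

|AD| ∈ [0, 98]  (≈ [0.0000, 98.0000])

|AB| ∈ {39}
|BC| ∈ {23}
|CD| ∈ {36}
|AC| ∈ [16, 62]
|BD| ∈ [13, 59]
|AD| ∈ [0, 98]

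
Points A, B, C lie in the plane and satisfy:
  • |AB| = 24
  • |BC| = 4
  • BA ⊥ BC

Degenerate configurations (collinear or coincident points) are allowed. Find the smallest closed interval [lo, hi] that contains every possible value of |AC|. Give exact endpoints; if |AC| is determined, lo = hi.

|AC| = 4·√(37)  (≈ 24.3311)

|AB| ∈ {24}
|BC| ∈ {4}
|AC| ∈ {4·√(37)}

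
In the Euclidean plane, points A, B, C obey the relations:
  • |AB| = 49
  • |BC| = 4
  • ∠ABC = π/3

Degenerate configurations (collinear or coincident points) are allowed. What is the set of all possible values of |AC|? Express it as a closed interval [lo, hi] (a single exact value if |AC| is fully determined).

|AB| ∈ {49}
|BC| ∈ {4}
|AC| ∈ {√(2221)}

|AC| = √(2221)  (≈ 47.1275)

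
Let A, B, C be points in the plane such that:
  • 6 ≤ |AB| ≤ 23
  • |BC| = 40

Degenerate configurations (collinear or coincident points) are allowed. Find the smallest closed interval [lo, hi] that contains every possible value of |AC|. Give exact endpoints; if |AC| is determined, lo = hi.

|AC| ∈ [17, 63]  (≈ [17.0000, 63.0000])

|AB| ∈ [6, 23]
|BC| ∈ {40}
|AC| ∈ [17, 63]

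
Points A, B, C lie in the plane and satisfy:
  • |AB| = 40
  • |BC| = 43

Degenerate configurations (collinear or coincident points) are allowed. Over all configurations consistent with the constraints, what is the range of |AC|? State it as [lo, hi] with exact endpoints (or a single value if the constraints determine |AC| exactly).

|AC| ∈ [3, 83]  (≈ [3.0000, 83.0000])

|AB| ∈ {40}
|BC| ∈ {43}
|AC| ∈ [3, 83]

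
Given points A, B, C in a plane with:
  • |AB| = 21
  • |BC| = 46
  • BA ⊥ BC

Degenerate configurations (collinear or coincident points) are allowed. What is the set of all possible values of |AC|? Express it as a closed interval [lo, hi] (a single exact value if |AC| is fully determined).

|AC| = √(2557)  (≈ 50.5668)

|AB| ∈ {21}
|BC| ∈ {46}
|AC| ∈ {√(2557)}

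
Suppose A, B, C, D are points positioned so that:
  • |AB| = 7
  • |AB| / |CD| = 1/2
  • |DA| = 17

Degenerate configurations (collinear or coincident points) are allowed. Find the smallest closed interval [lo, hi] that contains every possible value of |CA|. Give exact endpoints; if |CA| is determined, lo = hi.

|AB| ∈ {7}
|AD| ∈ {17}
|CD| ∈ {14}
|BD| ∈ [10, 24]
|AC| ∈ [3, 31]
|BC| ∈ [0, 38]

|CA| ∈ [3, 31]  (≈ [3.0000, 31.0000])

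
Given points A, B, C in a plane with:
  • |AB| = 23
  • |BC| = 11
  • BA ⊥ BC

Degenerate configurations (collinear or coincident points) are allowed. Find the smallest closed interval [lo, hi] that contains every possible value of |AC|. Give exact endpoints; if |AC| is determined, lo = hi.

|AB| ∈ {23}
|BC| ∈ {11}
|AC| ∈ {5·√(26)}

|AC| = 5·√(26)  (≈ 25.4951)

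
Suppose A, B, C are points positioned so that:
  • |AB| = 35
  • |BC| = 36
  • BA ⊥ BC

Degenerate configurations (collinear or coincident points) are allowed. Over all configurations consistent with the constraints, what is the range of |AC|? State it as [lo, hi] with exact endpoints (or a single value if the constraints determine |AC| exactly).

|AB| ∈ {35}
|BC| ∈ {36}
|AC| ∈ {√(2521)}

|AC| = √(2521)  (≈ 50.2096)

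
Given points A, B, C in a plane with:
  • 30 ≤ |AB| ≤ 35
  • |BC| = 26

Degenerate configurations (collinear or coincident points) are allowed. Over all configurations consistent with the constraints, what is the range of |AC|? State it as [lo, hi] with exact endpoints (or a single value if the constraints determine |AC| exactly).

|AC| ∈ [4, 61]  (≈ [4.0000, 61.0000])

|AB| ∈ [30, 35]
|BC| ∈ {26}
|AC| ∈ [4, 61]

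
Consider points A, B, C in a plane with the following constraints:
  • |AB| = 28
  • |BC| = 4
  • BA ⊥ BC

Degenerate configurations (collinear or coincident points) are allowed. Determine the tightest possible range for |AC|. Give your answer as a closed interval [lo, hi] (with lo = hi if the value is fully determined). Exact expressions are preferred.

|AB| ∈ {28}
|BC| ∈ {4}
|AC| ∈ {20·√(2)}

|AC| = 20·√(2)  (≈ 28.2843)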